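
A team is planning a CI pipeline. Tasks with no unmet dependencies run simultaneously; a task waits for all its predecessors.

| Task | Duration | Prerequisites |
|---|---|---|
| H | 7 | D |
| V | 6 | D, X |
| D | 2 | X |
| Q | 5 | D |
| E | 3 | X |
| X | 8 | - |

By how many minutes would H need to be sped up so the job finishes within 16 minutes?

Current finish: 17 minutes; target: 16.
H is on every critical path, so each minute cut from H cuts the finish by one (this holds down to a finish of 16).
Need 17 − 16 = 1 minute off H → H becomes 6 minutes, finish becomes 16.

1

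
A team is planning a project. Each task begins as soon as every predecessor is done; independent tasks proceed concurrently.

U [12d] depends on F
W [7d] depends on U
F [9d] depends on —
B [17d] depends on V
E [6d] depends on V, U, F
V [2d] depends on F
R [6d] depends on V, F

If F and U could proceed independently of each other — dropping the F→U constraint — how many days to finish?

28

Before: longest chain F→V→B = 9+2+17 = 28, finish 28.
Without F→U, U's earliest start moves from 9 to 0.
After: F→V→B = 9+2+17 = 28 → 28 days.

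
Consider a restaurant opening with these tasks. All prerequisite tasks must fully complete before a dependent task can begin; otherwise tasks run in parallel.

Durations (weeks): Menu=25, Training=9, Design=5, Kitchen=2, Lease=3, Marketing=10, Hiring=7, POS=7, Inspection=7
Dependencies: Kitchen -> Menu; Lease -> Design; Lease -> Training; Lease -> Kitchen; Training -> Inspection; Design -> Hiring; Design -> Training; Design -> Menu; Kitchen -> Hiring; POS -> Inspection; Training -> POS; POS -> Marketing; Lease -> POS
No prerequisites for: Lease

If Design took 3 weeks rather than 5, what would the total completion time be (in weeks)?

Baseline: Lease→Design→Training→POS→Marketing = 3+5+9+7+10 = 34 → 34 weeks.
Design is on the critical path; changing it to 3 makes that path 32 weeks.
No other chain overtakes it, so the finish is 32 weeks.

32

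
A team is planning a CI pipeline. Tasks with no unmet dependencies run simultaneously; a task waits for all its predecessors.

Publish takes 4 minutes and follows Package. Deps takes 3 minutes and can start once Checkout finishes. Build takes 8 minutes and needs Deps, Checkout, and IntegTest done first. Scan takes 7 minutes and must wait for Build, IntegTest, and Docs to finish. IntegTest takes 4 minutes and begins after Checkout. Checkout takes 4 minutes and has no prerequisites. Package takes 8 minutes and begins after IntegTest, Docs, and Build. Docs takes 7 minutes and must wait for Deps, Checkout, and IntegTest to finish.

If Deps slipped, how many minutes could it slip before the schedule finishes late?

1

Checkout→IntegTest→Build→Package→Publish = 4+4+8+8+4 = 28 sets the makespan at 28 minutes.
Deps finishes as early as 7 and must finish by 8.
Slack of Deps = 5 − 4 = 1 minute.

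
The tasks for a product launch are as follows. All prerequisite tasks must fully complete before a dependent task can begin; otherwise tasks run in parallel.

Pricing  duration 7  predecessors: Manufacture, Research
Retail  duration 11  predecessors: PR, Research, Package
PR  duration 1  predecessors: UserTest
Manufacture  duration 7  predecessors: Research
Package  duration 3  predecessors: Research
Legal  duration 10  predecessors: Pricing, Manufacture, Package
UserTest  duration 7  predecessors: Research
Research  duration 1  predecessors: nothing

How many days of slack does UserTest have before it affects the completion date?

The longest chain is Research→Manufacture→Pricing→Legal = 1+7+7+10 = 25; overall finish 25 days.
Longest path through UserTest: 20 days (earliest finish 8, latest finish 13).
Float = 25 − 20 = 5.

5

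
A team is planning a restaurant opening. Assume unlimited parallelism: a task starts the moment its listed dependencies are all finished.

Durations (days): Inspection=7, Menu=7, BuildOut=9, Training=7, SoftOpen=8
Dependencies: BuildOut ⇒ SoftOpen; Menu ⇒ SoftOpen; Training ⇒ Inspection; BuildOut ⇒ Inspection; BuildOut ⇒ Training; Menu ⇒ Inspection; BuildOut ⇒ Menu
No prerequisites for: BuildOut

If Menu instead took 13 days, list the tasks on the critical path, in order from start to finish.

As given, the longest chain is BuildOut→Menu→SoftOpen = 9+7+8 = 24, so the finish is 24 days.
Menu is on the critical path; changing it to 13 makes that path 30 days.
That remains the longest chain; total 30 days.

BuildOut, Menu, SoftOpen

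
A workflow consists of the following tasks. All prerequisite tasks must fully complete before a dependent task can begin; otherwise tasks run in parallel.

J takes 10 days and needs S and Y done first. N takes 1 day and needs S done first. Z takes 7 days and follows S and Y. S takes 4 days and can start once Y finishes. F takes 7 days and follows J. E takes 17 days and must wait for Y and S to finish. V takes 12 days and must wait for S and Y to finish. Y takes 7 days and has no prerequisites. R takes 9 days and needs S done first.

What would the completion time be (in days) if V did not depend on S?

With the dependency in place, Y→S→E = 7+4+17 = 28 sets the finish at 28 days.
Without S→V, V's earliest start moves from 11 to 7.
After: Y→S→E = 7+4+17 = 28 → 28 days.

28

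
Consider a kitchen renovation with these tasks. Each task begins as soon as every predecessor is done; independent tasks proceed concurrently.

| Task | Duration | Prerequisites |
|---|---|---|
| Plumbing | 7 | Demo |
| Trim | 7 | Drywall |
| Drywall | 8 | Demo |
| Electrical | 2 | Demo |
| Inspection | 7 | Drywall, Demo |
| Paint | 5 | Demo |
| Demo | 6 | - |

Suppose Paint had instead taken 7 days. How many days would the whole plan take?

Actual critical path: Demo→Drywall→Inspection = 6+8+7 = 21 ⇒ 21 days.
The longest path through Paint is only 11 days, so Paint has float 10.
No other chain overtakes it, so the finish is 21 days.

21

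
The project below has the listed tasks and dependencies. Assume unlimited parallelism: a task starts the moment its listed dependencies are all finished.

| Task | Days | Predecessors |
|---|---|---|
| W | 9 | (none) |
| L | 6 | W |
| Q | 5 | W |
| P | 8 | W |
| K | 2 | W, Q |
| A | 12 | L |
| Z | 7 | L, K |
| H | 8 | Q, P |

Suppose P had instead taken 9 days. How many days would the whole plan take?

27

Actual critical path: W→L→A = 9+6+12 = 27 ⇒ 27 days.
The longest path through P is only 25 days, so P has float 2.
The critical path is still W→L→A; finish is now 27 days.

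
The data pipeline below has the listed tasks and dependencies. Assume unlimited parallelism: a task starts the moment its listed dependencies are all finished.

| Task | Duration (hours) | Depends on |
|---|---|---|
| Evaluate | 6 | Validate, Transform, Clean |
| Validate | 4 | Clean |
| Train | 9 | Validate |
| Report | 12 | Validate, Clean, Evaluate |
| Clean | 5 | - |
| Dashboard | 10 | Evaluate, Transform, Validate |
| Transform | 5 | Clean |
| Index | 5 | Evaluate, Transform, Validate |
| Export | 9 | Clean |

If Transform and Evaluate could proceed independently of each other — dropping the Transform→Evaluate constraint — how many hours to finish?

27

With the dependency in place, Clean→Transform→Evaluate→Report = 5+5+6+12 = 28 sets the finish at 28 hours.
Without Transform→Evaluate, Evaluate's earliest start moves from 10 to 9.
After: Clean→Validate→Evaluate→Report = 5+4+6+12 = 27 → 27 hours.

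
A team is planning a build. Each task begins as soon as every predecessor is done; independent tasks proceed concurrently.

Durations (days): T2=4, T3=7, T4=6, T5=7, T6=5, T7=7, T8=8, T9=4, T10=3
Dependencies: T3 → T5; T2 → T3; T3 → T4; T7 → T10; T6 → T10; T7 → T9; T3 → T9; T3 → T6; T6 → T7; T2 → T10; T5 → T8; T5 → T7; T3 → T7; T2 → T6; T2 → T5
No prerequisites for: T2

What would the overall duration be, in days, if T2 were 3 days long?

28

The binding path is T2→T3→T5→T7→T9 = 4+7+7+7+4 = 29; finish at 29 days.
T2 lies on that path, so at 3 days the path becomes 28 days.
That remains the longest chain; total 28 days.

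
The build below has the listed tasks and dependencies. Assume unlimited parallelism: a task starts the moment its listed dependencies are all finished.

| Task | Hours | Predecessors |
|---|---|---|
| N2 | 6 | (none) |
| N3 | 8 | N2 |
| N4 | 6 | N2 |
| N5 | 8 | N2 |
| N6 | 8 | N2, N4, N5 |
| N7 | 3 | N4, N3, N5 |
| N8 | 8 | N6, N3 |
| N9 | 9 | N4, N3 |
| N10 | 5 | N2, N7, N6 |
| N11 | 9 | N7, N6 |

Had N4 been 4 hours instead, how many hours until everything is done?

31

Baseline: N2→N5→N6→N11 = 6+8+8+9 = 31 → 31 hours.
N4 is off the critical path — its longest chain is 29 hours, giving 2 of slack.
The critical path is still N2→N5→N6→N11; finish is now 31 hours.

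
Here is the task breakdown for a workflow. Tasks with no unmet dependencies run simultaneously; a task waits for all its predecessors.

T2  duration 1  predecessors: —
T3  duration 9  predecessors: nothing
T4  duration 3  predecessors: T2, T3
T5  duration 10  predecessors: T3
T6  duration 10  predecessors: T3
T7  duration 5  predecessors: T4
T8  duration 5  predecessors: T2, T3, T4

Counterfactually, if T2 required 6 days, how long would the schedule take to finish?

19

Critical path before the change: T3→T5 = 9+10 = 19 giving 19 days.
T2 is off the critical path — its longest chain is 9 days, giving 10 of slack.
No other chain overtakes it, so the finish is 19 days.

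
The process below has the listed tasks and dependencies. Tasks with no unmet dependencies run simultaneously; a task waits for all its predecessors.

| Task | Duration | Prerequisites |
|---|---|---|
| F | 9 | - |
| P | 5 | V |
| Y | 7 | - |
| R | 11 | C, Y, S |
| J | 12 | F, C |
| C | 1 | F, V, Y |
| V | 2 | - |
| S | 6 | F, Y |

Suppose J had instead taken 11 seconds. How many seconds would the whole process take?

Critical path before the change: F→S→R = 9+6+11 = 26 giving 26 seconds.
The longest path through J is only 22 seconds, so J has float 4.
No other chain overtakes it, so the finish is 26 seconds.

26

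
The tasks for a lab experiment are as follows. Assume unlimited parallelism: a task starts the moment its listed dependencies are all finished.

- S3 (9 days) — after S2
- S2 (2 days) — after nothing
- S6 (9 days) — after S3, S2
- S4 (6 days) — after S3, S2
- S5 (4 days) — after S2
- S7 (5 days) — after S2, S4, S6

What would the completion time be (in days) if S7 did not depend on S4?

25

Before: longest chain S2→S3→S6→S7 = 2+9+9+5 = 25, finish 25.
Dropping S4→S7 doesn't change S7's earliest start (20); another predecessor still binds.
After: S2→S3→S6→S7 = 2+9+9+5 = 25 → 25 days.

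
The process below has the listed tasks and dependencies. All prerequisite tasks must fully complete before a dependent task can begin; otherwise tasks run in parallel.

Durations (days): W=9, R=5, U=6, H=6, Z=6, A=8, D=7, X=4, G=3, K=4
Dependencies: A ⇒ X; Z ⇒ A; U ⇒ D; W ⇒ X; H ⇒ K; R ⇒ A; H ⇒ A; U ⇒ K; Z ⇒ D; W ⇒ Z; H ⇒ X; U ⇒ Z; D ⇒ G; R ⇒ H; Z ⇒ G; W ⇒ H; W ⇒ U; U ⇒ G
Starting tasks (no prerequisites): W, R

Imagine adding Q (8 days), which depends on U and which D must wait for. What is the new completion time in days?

Originally the process takes 33 days.
With Q inserted, D now waits for max(Z, U, Q).
New critical path: W→U→Q→D→G = 9+6+8+7+3 = 33 ⇒ 33 days.

33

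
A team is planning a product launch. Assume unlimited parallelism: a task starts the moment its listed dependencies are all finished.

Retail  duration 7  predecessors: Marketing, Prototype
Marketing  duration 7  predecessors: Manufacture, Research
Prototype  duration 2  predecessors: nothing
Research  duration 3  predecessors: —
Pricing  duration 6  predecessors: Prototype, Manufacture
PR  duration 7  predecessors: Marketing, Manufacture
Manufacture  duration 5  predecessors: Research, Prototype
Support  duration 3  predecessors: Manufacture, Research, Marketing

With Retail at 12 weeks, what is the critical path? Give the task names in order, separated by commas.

Research, Manufacture, Marketing, Retail

Actual critical path: Research→Manufacture→Marketing→Retail = 3+5+7+7 = 22 ⇒ 22 weeks.
Retail is on the critical path; changing it to 12 makes that path 27 weeks.
That remains the longest chain; total 27 weeks.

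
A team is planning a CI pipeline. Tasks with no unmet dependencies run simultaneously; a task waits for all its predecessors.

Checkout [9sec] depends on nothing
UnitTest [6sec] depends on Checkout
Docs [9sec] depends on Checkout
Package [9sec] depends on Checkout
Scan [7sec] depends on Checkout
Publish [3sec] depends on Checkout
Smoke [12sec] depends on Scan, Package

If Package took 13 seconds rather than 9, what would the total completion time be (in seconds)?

34

Actual critical path: Checkout→Package→Smoke = 9+9+12 = 30 ⇒ 30 seconds.
Package lies on that path, so at 13 seconds the path becomes 34 seconds.
The critical path is still Checkout→Package→Smoke; finish is now 34 seconds.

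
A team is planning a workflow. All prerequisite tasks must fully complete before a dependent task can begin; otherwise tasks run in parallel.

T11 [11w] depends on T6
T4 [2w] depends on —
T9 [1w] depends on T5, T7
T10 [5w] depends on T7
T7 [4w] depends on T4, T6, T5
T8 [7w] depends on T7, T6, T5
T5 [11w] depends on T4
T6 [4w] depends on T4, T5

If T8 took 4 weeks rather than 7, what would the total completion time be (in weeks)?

28

The binding path is T4→T5→T6→T7→T8 = 2+11+4+4+7 = 28; finish at 28 weeks.
Since T8 is critical, the -3 change carries straight to that chain (now 25 weeks).
The binding chain switches to T4→T5→T6→T11 = 2+11+4+11 = 28; finish 28 weeks.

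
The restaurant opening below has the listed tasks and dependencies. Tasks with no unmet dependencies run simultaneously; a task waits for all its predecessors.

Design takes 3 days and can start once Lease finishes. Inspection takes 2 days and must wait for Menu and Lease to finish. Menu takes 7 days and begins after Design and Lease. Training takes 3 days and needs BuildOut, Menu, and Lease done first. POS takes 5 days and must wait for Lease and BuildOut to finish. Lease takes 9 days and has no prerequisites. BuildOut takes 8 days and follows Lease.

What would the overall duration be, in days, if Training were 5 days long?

Critical path before the change: Lease→Design→Menu→Training = 9+3+7+3 = 22 giving 22 days.
Since Training is critical, the +2 change carries straight to that chain (now 24 days).
No other chain overtakes it, so the finish is 24 days.

24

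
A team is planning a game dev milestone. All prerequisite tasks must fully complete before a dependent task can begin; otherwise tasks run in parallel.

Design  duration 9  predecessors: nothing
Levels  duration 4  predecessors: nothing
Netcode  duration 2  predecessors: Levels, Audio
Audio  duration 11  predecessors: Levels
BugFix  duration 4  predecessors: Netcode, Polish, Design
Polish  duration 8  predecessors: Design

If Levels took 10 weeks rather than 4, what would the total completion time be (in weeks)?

27

As given, the longest chain is Levels→Audio→Netcode→BugFix = 4+11+2+4 = 21, so the finish is 21 weeks.
Levels is on the critical path; changing it to 10 makes that path 27 weeks.
That remains the longest chain; total 27 weeks.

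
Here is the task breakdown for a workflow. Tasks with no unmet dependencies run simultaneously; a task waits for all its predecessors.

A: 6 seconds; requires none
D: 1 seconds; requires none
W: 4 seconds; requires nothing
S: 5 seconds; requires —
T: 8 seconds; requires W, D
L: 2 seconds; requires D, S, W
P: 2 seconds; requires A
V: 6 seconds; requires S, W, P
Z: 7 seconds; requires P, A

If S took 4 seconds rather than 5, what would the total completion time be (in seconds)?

Baseline: A→P→Z = 6+2+7 = 15 → 15 seconds.
S is off the critical path — its longest chain is 11 seconds, giving 4 of slack.
That remains the longest chain; total 15 seconds.

15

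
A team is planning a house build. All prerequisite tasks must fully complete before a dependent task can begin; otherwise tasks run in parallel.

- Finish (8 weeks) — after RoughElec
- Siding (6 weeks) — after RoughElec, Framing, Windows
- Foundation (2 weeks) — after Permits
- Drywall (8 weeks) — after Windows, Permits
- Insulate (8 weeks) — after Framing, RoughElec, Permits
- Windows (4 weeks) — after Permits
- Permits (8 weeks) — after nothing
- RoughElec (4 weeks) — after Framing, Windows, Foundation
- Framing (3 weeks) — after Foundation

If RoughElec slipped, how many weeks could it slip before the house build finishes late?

0

The longest chain is Permits→Foundation→Framing→RoughElec→Insulate = 8+2+3+4+8 = 25; overall finish 25 weeks.
The longest chain containing RoughElec totals 25 weeks.
So RoughElec can slip 17 − 17 = 0 weeks.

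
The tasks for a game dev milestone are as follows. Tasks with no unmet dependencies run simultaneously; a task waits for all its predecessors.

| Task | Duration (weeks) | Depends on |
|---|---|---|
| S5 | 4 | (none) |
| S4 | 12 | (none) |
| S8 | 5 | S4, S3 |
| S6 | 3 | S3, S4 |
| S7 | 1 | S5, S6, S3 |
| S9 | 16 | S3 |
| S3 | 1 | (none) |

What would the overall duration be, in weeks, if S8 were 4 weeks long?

17

Actual critical path: S4→S8 = 12+5 = 17 ⇒ 17 weeks.
S8 is on the critical path; changing it to 4 makes that path 16 weeks.
The binding chain switches to S3→S9 = 1+16 = 17; finish 17 weeks.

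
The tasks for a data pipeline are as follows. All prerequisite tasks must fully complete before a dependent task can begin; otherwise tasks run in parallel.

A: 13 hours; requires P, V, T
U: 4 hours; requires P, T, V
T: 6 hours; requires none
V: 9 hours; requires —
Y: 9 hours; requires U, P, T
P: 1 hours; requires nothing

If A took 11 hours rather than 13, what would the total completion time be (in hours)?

Actual critical path: V→A = 9+13 = 22 ⇒ 22 hours.
A lies on that path, so at 11 hours the path becomes 20 hours.
New critical path: V→U→Y = 9+4+9 = 22 ⇒ 22 hours.

22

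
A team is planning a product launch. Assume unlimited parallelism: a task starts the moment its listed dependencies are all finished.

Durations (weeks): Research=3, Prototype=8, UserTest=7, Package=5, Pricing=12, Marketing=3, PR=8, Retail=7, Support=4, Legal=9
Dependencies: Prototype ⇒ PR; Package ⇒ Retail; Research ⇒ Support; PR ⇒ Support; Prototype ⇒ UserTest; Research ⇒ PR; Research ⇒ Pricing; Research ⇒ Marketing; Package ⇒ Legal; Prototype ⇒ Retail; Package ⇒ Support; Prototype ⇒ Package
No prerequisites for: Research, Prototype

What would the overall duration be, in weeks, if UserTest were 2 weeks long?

22

Baseline: Prototype→Package→Legal = 8+5+9 = 22 → 22 weeks.
UserTest is off the critical path — its longest chain is 15 weeks, giving 7 of slack.
No other chain overtakes it, so the finish is 22 weeks.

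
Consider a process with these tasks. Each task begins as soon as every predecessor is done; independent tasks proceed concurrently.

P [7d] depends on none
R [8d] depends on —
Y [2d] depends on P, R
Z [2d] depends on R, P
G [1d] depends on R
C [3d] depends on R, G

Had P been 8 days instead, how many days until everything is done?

12

Actual critical path: R→G→C = 8+1+3 = 12 ⇒ 12 days.
The longest path through P is only 9 days, so P has float 3.
That remains the longest chain; total 12 days.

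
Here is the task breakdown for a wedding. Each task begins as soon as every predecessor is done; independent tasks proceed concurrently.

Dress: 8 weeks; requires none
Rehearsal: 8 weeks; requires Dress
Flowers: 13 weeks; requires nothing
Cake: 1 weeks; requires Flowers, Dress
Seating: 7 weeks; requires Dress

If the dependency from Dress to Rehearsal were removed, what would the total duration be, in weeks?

Before: longest chain Dress→Rehearsal = 8+8 = 16, finish 16.
Without Dress→Rehearsal, Rehearsal's earliest start moves from 8 to 0.
After: Dress→Seating = 8+7 = 15 → 15 weeks.

15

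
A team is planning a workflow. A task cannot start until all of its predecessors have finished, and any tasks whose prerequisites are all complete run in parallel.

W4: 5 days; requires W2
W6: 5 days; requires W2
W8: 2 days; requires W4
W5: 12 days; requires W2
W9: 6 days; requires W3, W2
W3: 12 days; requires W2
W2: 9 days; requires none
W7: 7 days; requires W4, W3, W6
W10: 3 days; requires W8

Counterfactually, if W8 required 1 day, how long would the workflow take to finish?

28

The binding path is W2→W3→W7 = 9+12+7 = 28; finish at 28 days.
The longest path through W8 is only 19 days, so W8 has float 9.
That remains the longest chain; total 28 days.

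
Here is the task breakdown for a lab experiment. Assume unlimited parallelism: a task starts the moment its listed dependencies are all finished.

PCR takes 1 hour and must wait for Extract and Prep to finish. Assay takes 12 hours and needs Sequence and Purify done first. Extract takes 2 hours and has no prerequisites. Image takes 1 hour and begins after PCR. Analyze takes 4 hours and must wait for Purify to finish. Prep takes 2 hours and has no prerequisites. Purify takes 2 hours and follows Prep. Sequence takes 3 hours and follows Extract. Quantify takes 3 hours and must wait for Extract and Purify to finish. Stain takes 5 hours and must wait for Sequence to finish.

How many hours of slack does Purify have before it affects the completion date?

1

Extract→Sequence→Assay = 2+3+12 = 17 sets the makespan at 17 hours.
Longest path through Purify: 16 hours (earliest finish 4, latest finish 5).
Float = 17 − 16 = 1.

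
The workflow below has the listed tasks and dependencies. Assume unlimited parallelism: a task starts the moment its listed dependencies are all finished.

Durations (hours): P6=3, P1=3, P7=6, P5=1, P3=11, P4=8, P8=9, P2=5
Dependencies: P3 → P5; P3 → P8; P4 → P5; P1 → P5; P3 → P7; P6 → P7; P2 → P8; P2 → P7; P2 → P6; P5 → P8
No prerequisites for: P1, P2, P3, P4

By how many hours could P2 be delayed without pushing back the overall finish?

P3→P5→P8 = 11+1+9 = 21 sets the makespan at 21 hours.
P2 finishes as early as 5 and must finish by 12.
Float = 21 − 14 = 7.

7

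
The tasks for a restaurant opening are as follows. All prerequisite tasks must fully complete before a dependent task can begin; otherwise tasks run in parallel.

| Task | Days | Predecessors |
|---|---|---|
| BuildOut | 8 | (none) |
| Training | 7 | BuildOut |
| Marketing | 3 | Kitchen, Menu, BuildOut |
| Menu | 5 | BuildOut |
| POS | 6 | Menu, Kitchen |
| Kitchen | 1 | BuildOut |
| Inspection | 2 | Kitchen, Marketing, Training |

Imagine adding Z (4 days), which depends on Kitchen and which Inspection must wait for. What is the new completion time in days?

Originally the plan takes 19 days.
With Z inserted, Inspection now waits for max(Kitchen, Marketing, Training, Z).
New critical path: BuildOut→Menu→POS = 8+5+6 = 19 ⇒ 19 days.

19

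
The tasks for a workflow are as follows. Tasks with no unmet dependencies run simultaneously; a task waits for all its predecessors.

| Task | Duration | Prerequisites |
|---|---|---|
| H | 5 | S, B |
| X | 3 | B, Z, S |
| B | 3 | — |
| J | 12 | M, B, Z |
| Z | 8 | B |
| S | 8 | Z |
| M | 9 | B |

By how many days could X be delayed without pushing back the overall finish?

2

Critical path: B→Z→S→H = 3+8+8+5 = 24, so the finish is 24 days.
Longest path through X: 22 days (earliest finish 22, latest finish 24).
Slack of X = 21 − 19 = 2 days.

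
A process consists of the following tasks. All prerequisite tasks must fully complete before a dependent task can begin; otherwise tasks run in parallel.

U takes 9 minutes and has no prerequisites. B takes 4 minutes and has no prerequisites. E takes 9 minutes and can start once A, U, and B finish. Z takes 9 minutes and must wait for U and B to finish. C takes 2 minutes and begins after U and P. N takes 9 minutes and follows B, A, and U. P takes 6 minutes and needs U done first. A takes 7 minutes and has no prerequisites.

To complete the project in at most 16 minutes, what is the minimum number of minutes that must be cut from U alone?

Current finish: 18 minutes; target: 16.
U is on every critical path, so each minute cut from U cuts the finish by one (this holds down to a finish of 16).
Need 18 − 16 = 2 minutes off U → U becomes 7 minutes, finish becomes 16.

2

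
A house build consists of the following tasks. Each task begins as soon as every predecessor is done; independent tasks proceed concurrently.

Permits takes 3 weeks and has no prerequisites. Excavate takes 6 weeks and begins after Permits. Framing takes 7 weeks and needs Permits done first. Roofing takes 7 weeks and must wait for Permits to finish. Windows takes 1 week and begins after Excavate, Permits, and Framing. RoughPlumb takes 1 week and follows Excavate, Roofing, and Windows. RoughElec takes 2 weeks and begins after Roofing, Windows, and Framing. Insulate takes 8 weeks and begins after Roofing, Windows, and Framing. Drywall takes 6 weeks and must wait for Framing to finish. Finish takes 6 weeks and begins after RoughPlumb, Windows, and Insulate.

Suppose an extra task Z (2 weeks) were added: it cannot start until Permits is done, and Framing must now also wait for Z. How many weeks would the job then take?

27

Originally the job takes 25 weeks.
With Z inserted, Framing now waits for max(Permits, Z).
New critical path: Permits→Z→Framing→Windows→Insulate→Finish = 3+2+7+1+8+6 = 27 ⇒ 27 weeks.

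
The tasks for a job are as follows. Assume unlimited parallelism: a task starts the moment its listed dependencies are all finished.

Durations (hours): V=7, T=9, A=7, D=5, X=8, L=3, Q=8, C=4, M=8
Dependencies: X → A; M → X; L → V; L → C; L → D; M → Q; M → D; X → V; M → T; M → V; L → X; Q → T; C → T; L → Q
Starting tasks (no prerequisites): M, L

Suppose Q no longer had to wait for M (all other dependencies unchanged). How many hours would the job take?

23

Original critical path: M→Q→T = 8+8+9 = 25 ⇒ 25 hours.
Without M→Q, Q's earliest start moves from 8 to 3.
After: M→X→V = 8+8+7 = 23 → 23 hours.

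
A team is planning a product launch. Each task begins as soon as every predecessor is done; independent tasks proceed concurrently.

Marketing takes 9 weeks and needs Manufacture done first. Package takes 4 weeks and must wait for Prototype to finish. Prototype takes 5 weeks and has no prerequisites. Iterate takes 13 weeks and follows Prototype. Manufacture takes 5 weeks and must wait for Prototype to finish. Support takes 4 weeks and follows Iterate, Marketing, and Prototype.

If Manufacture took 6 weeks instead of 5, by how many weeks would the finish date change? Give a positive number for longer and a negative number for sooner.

1

Baseline: Prototype→Manufacture→Marketing→Support = 5+5+9+4 = 23 → 23 weeks.
Manufacture lies on that path, so at 6 weeks the path becomes 24 weeks.
No other chain overtakes it, so the finish is 24 weeks.
Change in finish: 24 − 23 = +1 weeks.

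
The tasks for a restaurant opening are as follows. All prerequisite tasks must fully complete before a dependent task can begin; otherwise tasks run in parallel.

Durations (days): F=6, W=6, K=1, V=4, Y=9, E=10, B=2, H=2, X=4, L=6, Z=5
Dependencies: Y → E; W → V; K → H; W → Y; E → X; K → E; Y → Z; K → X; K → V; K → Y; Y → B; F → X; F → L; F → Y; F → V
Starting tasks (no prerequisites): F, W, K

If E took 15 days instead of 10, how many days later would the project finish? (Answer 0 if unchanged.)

5

Baseline: F→Y→E→X = 6+9+10+4 = 29 → 29 days.
E lies on that path, so at 15 days the path becomes 34 days.
No other chain overtakes it, so the finish is 34 days.
Change in finish: 34 − 29 = +5 days.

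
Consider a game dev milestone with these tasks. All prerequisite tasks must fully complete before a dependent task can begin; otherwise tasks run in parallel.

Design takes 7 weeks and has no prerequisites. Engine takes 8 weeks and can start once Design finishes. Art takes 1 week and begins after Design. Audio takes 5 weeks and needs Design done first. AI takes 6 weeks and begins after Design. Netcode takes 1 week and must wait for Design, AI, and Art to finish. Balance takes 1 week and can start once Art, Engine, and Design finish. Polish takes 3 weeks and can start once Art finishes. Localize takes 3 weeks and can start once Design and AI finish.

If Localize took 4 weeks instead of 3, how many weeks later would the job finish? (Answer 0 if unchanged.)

As given, the longest chain is Design→AI→Localize = 7+6+3 = 16, so the finish is 16 weeks.
Since Localize is critical, the +1 change carries straight to that chain (now 17 weeks).
The critical path is still Design→AI→Localize; finish is now 17 weeks.
Change in finish: 17 − 16 = +1 weeks.

1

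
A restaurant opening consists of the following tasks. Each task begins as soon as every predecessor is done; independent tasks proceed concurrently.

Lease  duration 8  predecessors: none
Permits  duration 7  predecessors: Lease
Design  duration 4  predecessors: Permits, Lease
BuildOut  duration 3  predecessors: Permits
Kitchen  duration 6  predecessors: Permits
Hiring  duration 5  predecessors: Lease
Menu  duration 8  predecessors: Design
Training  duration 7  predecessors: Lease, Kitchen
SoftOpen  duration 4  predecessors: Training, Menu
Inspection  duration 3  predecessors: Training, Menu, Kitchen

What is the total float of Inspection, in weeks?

1

Lease→Permits→Kitchen→Training→SoftOpen = 8+7+6+7+4 = 32 sets the makespan at 32 weeks.
Longest path through Inspection: 31 weeks (earliest finish 31, latest finish 32).
So Inspection can slip 32 − 31 = 1 week.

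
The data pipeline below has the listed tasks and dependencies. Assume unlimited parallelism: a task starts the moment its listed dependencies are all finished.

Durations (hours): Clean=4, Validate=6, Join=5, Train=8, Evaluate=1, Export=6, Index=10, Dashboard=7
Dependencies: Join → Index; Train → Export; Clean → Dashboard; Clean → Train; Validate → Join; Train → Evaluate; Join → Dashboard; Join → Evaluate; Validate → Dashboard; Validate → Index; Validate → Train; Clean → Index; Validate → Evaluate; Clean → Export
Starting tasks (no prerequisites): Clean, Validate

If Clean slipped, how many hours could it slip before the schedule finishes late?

Critical path: Validate→Join→Index = 6+5+10 = 21, so the finish is 21 hours.
Longest path through Clean: 18 hours (earliest finish 4, latest finish 7).
Float = 21 − 18 = 3.

3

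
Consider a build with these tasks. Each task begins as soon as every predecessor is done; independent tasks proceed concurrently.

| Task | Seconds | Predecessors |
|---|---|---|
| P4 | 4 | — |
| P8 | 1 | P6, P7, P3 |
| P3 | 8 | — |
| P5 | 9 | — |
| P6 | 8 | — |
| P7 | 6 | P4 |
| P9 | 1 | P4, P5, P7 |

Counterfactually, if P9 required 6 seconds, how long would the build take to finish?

Critical path before the change: P4→P7→P9 = 4+6+1 = 11 giving 11 seconds.
P9 is on the critical path; changing it to 6 makes that path 16 seconds.
No other chain overtakes it, so the finish is 16 seconds.

16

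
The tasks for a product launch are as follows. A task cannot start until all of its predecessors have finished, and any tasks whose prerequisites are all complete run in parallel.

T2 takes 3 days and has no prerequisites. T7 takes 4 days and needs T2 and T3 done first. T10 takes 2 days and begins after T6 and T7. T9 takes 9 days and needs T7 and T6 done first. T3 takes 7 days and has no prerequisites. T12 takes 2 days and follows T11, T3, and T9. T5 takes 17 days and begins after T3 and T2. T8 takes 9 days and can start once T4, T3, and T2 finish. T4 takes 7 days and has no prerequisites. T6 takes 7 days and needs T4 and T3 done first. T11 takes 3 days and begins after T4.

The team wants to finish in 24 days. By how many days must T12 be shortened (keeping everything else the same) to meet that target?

Current finish: 25 days; target: 24.
T12 is on every critical path, so each day cut from T12 cuts the finish by one (this holds down to a finish of 24).
Need 25 − 24 = 1 day off T12 → T12 becomes 1 day, finish becomes 24.

1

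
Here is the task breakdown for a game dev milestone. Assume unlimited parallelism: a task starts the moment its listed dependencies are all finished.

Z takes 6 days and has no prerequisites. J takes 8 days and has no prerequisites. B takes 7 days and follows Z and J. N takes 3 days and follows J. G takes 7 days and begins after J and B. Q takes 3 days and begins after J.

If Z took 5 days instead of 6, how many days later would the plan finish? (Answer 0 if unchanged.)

0

Baseline: J→B→G = 8+7+7 = 22 → 22 days.
Z has 2 days of float (longest path through it is 20).
That remains the longest chain; total 22 days.
Change in finish: 22 − 22 = +0 days.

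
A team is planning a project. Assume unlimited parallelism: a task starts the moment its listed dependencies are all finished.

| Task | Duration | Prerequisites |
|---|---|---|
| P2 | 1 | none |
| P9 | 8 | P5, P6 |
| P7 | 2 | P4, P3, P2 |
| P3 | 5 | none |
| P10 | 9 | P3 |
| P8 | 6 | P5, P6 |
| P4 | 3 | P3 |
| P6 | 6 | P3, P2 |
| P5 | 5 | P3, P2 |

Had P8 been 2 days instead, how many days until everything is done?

Critical path before the change: P3→P6→P9 = 5+6+8 = 19 giving 19 days.
The longest path through P8 is only 17 days, so P8 has float 2.
The critical path is still P3→P6→P9; finish is now 19 days.

19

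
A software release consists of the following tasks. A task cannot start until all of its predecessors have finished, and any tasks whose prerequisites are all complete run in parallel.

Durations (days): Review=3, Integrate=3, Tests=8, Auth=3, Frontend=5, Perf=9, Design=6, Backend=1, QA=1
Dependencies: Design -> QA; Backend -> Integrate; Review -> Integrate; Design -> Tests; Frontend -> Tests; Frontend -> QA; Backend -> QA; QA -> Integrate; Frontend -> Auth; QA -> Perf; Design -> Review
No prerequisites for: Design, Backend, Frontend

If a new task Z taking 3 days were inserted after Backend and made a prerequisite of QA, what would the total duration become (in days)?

16

Originally the schedule takes 16 days.
With Z inserted, QA now waits for max(Backend, Frontend, Design, Z).
New critical path: Design→QA→Perf = 6+1+9 = 16 ⇒ 16 days.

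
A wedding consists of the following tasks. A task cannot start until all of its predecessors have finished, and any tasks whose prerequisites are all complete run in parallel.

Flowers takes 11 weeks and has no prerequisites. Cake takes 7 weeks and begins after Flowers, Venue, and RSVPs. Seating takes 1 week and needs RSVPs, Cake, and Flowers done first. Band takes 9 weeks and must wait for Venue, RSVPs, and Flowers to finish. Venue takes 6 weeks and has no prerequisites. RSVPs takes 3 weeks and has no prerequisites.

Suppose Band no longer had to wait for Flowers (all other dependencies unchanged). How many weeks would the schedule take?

19

With the dependency in place, Flowers→Band = 11+9 = 20 sets the finish at 20 weeks.
Without Flowers→Band, Band's earliest start moves from 11 to 6.
After: Flowers→Cake→Seating = 11+7+1 = 19 → 19 weeks.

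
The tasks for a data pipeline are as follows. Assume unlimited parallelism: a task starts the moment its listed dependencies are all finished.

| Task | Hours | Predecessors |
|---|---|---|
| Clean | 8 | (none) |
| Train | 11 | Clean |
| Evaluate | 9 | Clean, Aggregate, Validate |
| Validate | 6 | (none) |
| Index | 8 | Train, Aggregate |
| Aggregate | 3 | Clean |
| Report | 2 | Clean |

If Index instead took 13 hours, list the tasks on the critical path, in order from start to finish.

Critical path before the change: Clean→Train→Index = 8+11+8 = 27 giving 27 hours.
Index is on the critical path; changing it to 13 makes that path 32 hours.
That remains the longest chain; total 32 hours.

Clean, Train, Index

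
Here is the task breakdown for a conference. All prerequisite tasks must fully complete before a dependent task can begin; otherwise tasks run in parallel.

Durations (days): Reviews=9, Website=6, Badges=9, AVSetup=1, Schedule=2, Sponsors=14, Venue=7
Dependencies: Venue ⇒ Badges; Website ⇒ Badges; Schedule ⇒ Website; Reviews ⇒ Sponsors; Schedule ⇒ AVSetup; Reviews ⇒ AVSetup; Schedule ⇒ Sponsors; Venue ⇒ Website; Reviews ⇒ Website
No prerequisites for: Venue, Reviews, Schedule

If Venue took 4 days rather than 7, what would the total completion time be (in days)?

Baseline: Reviews→Website→Badges = 9+6+9 = 24 → 24 days.
Venue has 2 days of float (longest path through it is 22).
That remains the longest chain; total 24 days.

24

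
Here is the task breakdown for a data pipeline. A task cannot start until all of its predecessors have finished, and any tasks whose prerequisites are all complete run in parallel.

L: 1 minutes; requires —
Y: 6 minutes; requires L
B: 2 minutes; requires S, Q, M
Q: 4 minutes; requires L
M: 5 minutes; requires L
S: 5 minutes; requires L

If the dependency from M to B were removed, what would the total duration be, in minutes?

Before: longest chain L→S→B = 1+5+2 = 8, finish 8.
Dropping M→B doesn't change B's earliest start (6); another predecessor still binds.
After: L→S→B = 1+5+2 = 8 → 8 minutes.

8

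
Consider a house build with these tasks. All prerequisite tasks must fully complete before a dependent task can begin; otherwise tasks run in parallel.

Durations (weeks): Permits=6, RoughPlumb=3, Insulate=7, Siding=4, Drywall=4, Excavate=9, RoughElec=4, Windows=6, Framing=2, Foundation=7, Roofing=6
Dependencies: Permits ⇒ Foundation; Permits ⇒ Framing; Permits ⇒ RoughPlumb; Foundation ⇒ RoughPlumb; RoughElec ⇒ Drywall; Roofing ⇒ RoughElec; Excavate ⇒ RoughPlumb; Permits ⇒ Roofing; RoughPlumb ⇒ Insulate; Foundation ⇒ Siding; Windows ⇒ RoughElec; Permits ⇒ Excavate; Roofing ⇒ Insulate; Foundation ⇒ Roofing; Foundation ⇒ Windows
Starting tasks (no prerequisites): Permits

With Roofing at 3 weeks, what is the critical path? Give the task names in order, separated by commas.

As given, the longest chain is Permits→Foundation→Roofing→RoughElec→Drywall = 6+7+6+4+4 = 27, so the finish is 27 weeks.
Since Roofing is critical, the -3 change carries straight to that chain (now 24 weeks).
New critical path: Permits→Foundation→Windows→RoughElec→Drywall = 6+7+6+4+4 = 27 ⇒ 27 weeks.

Permits, Foundation, Windows, RoughElec, Drywall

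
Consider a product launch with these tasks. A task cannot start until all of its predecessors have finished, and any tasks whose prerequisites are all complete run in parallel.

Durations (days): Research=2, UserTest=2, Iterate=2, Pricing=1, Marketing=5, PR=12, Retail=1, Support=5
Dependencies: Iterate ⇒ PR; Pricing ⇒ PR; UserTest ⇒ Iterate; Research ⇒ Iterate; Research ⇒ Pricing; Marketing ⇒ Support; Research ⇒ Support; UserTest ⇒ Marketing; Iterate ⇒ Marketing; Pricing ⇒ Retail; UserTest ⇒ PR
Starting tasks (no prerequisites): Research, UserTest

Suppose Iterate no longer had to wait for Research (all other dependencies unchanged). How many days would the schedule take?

16

Original critical path: Research→Iterate→PR = 2+2+12 = 16 ⇒ 16 days.
Dropping Research→Iterate doesn't change Iterate's earliest start (2); another predecessor still binds.
The longest chain is now UserTest→Iterate→PR = 2+2+12 = 16, so the schedule takes 16 days.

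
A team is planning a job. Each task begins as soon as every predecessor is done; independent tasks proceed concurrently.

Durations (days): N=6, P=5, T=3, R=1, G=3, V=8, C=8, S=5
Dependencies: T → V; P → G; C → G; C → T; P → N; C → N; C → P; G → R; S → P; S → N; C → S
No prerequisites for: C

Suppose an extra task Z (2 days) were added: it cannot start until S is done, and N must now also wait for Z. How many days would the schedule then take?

Originally the schedule takes 24 days.
With Z inserted, N now waits for max(C, P, S, Z).
New critical path: C→S→P→N = 8+5+5+6 = 24 ⇒ 24 days.

24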